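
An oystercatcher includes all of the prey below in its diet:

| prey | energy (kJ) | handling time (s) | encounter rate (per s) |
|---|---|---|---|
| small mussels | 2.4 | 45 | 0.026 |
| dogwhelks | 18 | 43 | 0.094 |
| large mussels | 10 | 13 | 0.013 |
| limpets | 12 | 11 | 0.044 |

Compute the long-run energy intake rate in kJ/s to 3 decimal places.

0.351 kJ/s

Energy encountered per unit search time: 0.026×2.4 + 0.094×18 + 0.013×10 + 0.044×12 = 2.412 kJ/s.
Handling time per unit search time: 0.026×45 + 0.094×43 + 0.013×13 + 0.044×11 = 5.865.
Rate = 2.412/(1 + 5.865) = 0.3514 kJ/s.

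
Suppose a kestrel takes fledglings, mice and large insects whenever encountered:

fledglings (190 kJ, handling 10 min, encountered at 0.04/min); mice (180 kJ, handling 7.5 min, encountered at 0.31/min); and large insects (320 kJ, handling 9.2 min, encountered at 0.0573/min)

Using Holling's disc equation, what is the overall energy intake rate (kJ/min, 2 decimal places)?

19.22 kJ/min

Energy encountered per unit search time: 0.04×190 + 0.31×180 + 0.0573×320 = 81.74 kJ/min.
Handling time per unit search time: 0.04×10 + 0.31×7.5 + 0.0573×9.2 = 3.252.
Rate = 81.74/(1 + 3.252) = 19.22 kJ/min.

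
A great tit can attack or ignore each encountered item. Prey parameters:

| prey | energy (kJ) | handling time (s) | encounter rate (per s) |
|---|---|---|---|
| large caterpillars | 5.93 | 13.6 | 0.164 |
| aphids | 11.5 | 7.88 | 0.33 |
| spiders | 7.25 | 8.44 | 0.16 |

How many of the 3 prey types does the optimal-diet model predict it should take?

Rank by E/h (kJ/s): aphids 1.46, spiders 0.859, large caterpillars 0.436. Include each in turn until the next type's E/h falls below the running intake rate.
Rate on top 1: 1.054. spiders: 0.859 < 1.054 → exclude; stop.
Optimal diet: aphids — 1 of 3 types.

1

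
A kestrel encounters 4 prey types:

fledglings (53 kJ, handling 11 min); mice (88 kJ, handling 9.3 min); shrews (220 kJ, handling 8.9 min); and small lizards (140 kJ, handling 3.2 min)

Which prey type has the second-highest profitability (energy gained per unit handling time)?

In descending order of E/h:
small lizards: 140/3.2 = 43.8 kJ/min
shrews: 220/8.9 = 24.7 kJ/min
mice: 88/9.3 = 9.46 kJ/min
fledglings: 53/11 = 4.82 kJ/min

shrews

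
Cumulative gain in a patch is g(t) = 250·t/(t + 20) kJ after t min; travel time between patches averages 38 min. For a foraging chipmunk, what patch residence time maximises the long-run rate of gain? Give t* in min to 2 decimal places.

Optimal t* satisfies g'(t*) = g(t*)/(T + t*).
g'(t) = 250·20/(t + 20)². Setting 250·20/(t+20)² = 250t/[(t+20)(38+t)] gives 20(38+t) = t(t+20), so t² = 20×38 = 760.
t* = √760 = 27.57 min.

27.57 min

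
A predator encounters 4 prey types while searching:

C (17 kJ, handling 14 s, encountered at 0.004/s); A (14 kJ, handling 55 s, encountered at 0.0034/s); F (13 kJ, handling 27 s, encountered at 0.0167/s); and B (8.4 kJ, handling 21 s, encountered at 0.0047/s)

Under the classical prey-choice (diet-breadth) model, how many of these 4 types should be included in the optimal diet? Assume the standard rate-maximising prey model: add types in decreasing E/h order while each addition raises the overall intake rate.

4

E/h in descending order: C 1.21, F 0.481, B 0.4, A 0.255 kJ/s. The optimal diet is the largest prefix of this list for which every included type satisfies E_i/h_i > R on the types above it.
Rate on top 1: 0.06439. F: 0.481 > 0.06439 → include.
Rate on top 2: 0.1892. B: 0.4 > 0.1892 → include.
Rate on top 3: 0.2022. A: 0.255 > 0.2022 → include.
Optimal diet: C, F, B, A — 4 of 4 types.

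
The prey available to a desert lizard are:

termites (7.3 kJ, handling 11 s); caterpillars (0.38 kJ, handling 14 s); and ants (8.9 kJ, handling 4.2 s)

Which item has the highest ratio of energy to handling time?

ants

In descending order of E/h:
ants: 8.9/4.2 = 2.12 kJ/s
termites: 7.3/11 = 0.664 kJ/s
caterpillars: 0.38/14 = 0.0271 kJ/s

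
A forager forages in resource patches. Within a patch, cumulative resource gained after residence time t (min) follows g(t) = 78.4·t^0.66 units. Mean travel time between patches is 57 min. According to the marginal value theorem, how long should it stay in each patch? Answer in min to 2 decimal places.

110.65 min

By the marginal value theorem, leave when the instantaneous gain rate g'(t) equals the habitat-wide average g(t)/(T + t).
g'(t) = 0.66·78.4·t^-0.34. Setting 0.66·78.4·t^-0.34 = 78.4·t^0.66/(57+t) gives 0.66(57+t) = t, so 0.34·t = 0.66×57.
t* = 0.66×57/0.34 = 110.6 min.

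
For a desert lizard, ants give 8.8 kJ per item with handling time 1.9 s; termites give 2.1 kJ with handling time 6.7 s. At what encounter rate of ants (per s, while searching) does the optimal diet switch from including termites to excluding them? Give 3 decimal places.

Drop termites once their profitability E₂/h₂ falls below the rate achievable on ants alone: E₂/h₂ = λE₁/(1 + λh₁).
Solve for λ: λE₁h₂ = E₂(1 + λh₁) → λ(E₁h₂ − E₂h₁) = E₂ → λ = E₂/(E₁h₂ − E₂h₁).
λ = 2.1/(8.8×6.7 − 2.1×1.9) = 2.1/54.97 = 0.0382 per s.

0.038 per s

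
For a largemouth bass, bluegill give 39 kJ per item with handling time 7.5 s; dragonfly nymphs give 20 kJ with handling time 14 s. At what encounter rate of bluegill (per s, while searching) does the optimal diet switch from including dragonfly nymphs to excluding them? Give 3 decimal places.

0.051 per s

At the threshold, the rate on bluegill alone equals the profitability of dragonfly nymphs: λ·39/(1 + λ·7.5) = 20/14 = 1.429.
Rearranging, λ(39 − 1.429×7.5) = 1.429, so λ = 1.429/28.29 = 0.05051 per s.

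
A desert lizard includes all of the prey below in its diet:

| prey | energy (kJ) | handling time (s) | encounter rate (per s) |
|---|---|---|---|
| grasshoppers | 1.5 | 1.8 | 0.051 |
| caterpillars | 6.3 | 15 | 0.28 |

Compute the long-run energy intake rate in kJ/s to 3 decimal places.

R = Σλ_iE_i / (1 + Σλ_ih_i)
Numerator: 0.051×1.5 + 0.28×6.3 = 1.841
Denominator: 1 + 0.051×1.8 + 0.28×15 = 5.292
R = 1.841/5.292 = 0.3478 kJ/s

0.348 kJ/s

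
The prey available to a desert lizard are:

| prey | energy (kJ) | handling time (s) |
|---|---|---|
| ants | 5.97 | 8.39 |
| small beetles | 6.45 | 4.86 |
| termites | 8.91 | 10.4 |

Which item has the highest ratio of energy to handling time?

small beetles

Profitability E/h (kJ/s): ants = 5.97/8.39 = 0.712, small beetles = 6.45/4.86 = 1.33, termites = 8.91/10.4 = 0.857.
Ranked: small beetles > termites > ants.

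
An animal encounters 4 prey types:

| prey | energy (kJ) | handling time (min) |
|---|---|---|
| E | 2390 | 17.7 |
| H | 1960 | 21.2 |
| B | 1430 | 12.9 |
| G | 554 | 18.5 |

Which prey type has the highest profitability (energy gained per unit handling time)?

In descending order of E/h:
E: 2390/17.7 = 135 kJ/min
B: 1430/12.9 = 111 kJ/min
H: 1960/21.2 = 92.5 kJ/min
G: 554/18.5 = 29.9 kJ/min

E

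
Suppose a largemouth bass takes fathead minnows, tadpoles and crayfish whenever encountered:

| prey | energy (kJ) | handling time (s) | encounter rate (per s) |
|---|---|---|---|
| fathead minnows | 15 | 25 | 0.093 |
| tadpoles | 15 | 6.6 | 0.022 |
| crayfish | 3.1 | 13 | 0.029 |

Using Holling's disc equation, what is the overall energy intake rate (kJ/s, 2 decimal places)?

0.47 kJ/s

Energy encountered per unit search time: 0.093×15 + 0.022×15 + 0.029×3.1 = 1.815 kJ/s.
Handling time per unit search time: 0.093×25 + 0.022×6.6 + 0.029×13 = 2.847.
Rate = 1.815/(1 + 2.847) = 0.4717 kJ/s.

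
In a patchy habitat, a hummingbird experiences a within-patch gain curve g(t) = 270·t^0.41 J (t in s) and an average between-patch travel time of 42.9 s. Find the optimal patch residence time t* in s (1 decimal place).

29.8 s

By the marginal value theorem, leave when the instantaneous gain rate g'(t) equals the habitat-wide average g(t)/(T + t).
g'(t) = 0.41·270·t^-0.59. Setting 0.41·270·t^-0.59 = 270·t^0.41/(42.9+t) gives 0.41(42.9+t) = t, so 0.59·t = 0.41×42.9.
t* = 0.41×42.9/0.59 = 29.81 s.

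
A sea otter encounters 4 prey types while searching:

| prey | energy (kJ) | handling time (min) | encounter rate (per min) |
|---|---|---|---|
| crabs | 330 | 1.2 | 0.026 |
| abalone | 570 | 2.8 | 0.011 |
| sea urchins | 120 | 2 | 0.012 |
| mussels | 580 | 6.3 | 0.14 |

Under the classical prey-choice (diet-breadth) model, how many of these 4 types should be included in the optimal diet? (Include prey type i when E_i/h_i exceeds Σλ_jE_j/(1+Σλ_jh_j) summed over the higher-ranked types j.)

4

Rank by E/h (kJ/min): crabs 275, abalone 204, mussels 92.1, sea urchins 60. Include each in turn until the next type's E/h falls below the running intake rate.
Rate on top 1: 8.32. abalone: 204 > 8.32 → include.
Rate on top 2: 13.98. mussels: 92.1 > 13.98 → include.
Rate on top 3: 49.41. sea urchins: 60 > 49.41 → include.
Optimal diet: crabs, abalone, mussels, sea urchins — 4 of 4 types.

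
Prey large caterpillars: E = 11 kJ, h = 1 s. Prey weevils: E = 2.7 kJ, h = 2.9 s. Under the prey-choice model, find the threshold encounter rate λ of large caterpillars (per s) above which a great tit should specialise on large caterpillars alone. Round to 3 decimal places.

0.092 per s

Drop weevils once their profitability E₂/h₂ falls below the rate achievable on large caterpillars alone: E₂/h₂ = λE₁/(1 + λh₁).
Solve for λ: λE₁h₂ = E₂(1 + λh₁) → λ(E₁h₂ − E₂h₁) = E₂ → λ = E₂/(E₁h₂ − E₂h₁).
λ = 2.7/(11×2.9 − 2.7×1) = 2.7/29.2 = 0.09247 per s.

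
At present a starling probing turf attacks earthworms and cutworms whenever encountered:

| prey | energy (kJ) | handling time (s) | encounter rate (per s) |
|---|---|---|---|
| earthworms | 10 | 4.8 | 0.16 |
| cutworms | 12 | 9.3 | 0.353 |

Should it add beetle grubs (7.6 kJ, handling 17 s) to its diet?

No

Intake rate on the current diet: R = (0.16×10 + 0.353×12) / (1 + 0.16×4.8 + 0.353×9.3) = 5.836/5.051 = 1.155 kJ/s.
beetle grubs: E/h = 7.6/17 = 0.4471 kJ/s.
0.4471 < 1.155, so adding beetle grubs would lower the average — exclude it.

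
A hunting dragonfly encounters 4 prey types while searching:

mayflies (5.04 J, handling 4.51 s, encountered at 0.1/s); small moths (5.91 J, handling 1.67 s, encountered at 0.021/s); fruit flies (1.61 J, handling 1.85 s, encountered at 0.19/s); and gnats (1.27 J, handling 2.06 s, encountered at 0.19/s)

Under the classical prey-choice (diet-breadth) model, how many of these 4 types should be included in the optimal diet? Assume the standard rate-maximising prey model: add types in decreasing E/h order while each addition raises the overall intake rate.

4

Profitabilities (E/h, J/s): small moths 3.54, mayflies 1.12, fruit flies 0.87, gnats 0.617. Add prey in this order while the next type's profitability exceeds the intake rate on those already taken.
Rate on top 1: 0.1199. mayflies: 1.12 > 0.1199 → include.
Rate on top 2: 0.4227. fruit flies: 0.87 > 0.4227 → include.
Rate on top 3: 0.5083. gnats: 0.617 > 0.5083 → include.
Optimal diet: small moths, mayflies, fruit flies, gnats — 4 of 4 types.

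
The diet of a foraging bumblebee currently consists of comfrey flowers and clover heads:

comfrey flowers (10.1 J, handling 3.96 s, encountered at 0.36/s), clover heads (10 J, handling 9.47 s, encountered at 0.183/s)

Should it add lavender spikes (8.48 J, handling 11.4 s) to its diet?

No

On comfrey flowers and clover heads alone, R = ΣλE/(1+Σλh) = 5.466/4.159 = 1.314 J/s.
Profitability of lavender spikes: 8.48/11.4 = 0.7439 J/s.
0.7439 < 1.314, so adding lavender spikes would lower the average — exclude it.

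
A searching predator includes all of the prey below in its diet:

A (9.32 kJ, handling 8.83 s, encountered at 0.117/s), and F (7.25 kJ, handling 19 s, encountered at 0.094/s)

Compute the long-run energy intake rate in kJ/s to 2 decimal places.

R = (0.117×9.32 + 0.094×7.25) / (1 + 0.117×8.83 + 0.094×19) = 1.772/3.819 = 0.464 kJ/s.

0.46 kJ/s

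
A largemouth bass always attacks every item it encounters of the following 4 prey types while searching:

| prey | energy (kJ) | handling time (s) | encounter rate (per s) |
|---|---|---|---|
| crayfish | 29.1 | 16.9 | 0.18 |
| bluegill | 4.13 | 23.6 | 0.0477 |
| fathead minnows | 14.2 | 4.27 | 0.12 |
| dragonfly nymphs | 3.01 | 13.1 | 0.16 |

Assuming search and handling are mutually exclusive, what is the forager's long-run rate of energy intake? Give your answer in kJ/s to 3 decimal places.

R = Σλ_iE_i / (1 + Σλ_ih_i)
Numerator: 0.18×29.1 + 0.0477×4.13 + 0.12×14.2 + 0.16×3.01 = 7.621
Denominator: 1 + 0.18×16.9 + 0.0477×23.6 + 0.12×4.27 + 0.16×13.1 = 7.776
R = 7.621/7.776 = 0.98 kJ/s

0.980 kJ/s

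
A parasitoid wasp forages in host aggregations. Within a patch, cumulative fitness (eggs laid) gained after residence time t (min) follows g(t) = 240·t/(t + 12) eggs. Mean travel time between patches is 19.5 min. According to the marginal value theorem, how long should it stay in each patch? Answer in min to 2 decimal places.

Optimal t* satisfies g'(t*) = g(t*)/(T + t*).
g'(t) = 240·12/(t + 12)². Setting 240·12/(t+12)² = 240t/[(t+12)(19.5+t)] gives 12(19.5+t) = t(t+12), so t² = 12×19.5 = 234.
t* = √234 = 15.3 min.

15.30 min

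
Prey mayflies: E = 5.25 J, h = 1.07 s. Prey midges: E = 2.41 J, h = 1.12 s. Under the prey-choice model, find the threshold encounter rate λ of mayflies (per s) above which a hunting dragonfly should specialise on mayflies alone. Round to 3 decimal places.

Drop midges once their profitability E₂/h₂ falls below the rate achievable on mayflies alone: E₂/h₂ = λE₁/(1 + λh₁).
Solve for λ: λE₁h₂ = E₂(1 + λh₁) → λ(E₁h₂ − E₂h₁) = E₂ → λ = E₂/(E₁h₂ − E₂h₁).
λ = 2.41/(5.25×1.12 − 2.41×1.07) = 2.41/3.301 = 0.73 per s.

0.730 per s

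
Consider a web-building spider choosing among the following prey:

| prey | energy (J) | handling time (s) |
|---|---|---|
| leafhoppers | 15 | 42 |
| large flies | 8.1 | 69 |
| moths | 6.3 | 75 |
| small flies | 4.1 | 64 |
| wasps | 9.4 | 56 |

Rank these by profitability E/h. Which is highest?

In descending order of E/h:
leafhoppers: 15/42 = 0.357 J/s
wasps: 9.4/56 = 0.168 J/s
large flies: 8.1/69 = 0.117 J/s
moths: 6.3/75 = 0.084 J/s
small flies: 4.1/64 = 0.0641 J/s

leafhoppers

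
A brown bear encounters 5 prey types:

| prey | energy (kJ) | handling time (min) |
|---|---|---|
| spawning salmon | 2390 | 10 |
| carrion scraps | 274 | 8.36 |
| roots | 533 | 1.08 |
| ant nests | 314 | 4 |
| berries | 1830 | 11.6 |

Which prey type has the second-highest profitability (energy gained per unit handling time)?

Profitability E/h (kJ/min): spawning salmon = 2390/10 = 239, carrion scraps = 274/8.36 = 32.8, roots = 533/1.08 = 494, ant nests = 314/4 = 78.5, berries = 1830/11.6 = 158.
Ranked: roots > spawning salmon > berries > ant nests > carrion scraps.

spawning salmon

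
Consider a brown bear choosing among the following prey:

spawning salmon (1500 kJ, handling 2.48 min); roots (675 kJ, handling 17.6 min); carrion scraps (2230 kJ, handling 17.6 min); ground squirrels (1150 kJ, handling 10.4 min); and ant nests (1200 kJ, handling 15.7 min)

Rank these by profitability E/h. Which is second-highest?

In descending order of E/h:
spawning salmon: 1500/2.48 = 605 kJ/min
carrion scraps: 2230/17.6 = 127 kJ/min
ground squirrels: 1150/10.4 = 111 kJ/min
ant nests: 1200/15.7 = 76.4 kJ/min
roots: 675/17.6 = 38.4 kJ/min

carrion scraps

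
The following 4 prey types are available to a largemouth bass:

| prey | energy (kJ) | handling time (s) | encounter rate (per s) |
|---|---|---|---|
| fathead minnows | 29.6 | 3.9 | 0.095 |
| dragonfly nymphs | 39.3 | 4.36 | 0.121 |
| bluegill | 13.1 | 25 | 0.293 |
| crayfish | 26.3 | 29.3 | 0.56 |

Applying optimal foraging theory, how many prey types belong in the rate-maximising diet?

Profitabilities (E/h, kJ/s): dragonfly nymphs 9.01, fathead minnows 7.59, crayfish 0.898, bluegill 0.524. Add prey in this order while the next type's profitability exceeds the intake rate on those already taken.
Rate on top 1: 3.113. fathead minnows: 7.59 > 3.113 → include.
Rate on top 2: 3.987. crayfish: 0.898 < 3.987 → exclude; stop.
Optimal diet: dragonfly nymphs, fathead minnows — 2 of 4 types.

2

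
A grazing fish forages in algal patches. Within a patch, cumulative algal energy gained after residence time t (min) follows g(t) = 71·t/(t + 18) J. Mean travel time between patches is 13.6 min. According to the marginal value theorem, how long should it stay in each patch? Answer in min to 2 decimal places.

Maximise g(t)/(T+t): set derivative to zero → g'(t)(T+t) = g(t).
g'(t) = 71·18/(t + 18)². Setting 71·18/(t+18)² = 71t/[(t+18)(13.6+t)] gives 18(13.6+t) = t(t+18), so t² = 18×13.6 = 244.8.
t* = √244.8 = 15.65 min.

15.65 min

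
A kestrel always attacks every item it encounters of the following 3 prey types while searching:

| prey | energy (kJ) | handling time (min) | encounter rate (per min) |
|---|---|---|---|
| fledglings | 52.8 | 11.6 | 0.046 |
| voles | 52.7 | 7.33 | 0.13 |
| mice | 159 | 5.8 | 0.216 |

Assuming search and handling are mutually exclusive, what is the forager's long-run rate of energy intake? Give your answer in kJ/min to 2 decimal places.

Energy encountered per unit search time: 0.046×52.8 + 0.13×52.7 + 0.216×159 = 43.62 kJ/min.
Handling time per unit search time: 0.046×11.6 + 0.13×7.33 + 0.216×5.8 = 2.739.
Rate = 43.62/(1 + 2.739) = 11.67 kJ/min.

11.67 kJ/min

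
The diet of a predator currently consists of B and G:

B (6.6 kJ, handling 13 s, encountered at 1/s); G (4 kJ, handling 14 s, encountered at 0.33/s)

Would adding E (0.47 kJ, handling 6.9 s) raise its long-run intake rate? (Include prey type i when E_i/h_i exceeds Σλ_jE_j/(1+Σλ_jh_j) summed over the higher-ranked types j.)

Current rate: (1×6.6 + 0.33×4)/(1 + 1×13 + 0.33×14) = 0.4253 kJ/s.
E: E/h = 0.47/6.9 = 0.06812 kJ/s.
0.06812 < 0.4253, so adding E would lower the average — exclude it.

No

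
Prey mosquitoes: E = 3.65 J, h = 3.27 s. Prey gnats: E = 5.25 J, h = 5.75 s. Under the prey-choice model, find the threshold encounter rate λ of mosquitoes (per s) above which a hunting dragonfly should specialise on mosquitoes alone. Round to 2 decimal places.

1.37 per s

Drop gnats once their profitability E₂/h₂ falls below the rate achievable on mosquitoes alone: E₂/h₂ = λE₁/(1 + λh₁).
Solve for λ: λE₁h₂ = E₂(1 + λh₁) → λ(E₁h₂ − E₂h₁) = E₂ → λ = E₂/(E₁h₂ − E₂h₁).
λ = 5.25/(3.65×5.75 − 5.25×3.27) = 5.25/3.82 = 1.374 per s.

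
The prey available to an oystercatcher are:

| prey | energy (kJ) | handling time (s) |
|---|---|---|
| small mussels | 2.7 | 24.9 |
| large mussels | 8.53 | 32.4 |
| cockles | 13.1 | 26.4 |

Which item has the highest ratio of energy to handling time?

Profitability E/h (kJ/s): small mussels = 2.7/24.9 = 0.108, large mussels = 8.53/32.4 = 0.263, cockles = 13.1/26.4 = 0.496.
Ranked: cockles > large mussels > small mussels.

cockles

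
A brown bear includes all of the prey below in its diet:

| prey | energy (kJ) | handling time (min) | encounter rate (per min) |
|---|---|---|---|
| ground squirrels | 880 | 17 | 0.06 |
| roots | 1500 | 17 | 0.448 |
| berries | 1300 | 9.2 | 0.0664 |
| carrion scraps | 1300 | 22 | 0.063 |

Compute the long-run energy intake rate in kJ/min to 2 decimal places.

76.77 kJ/min

R = Σλ_iE_i / (1 + Σλ_ih_i)
Numerator: 0.06×880 + 0.448×1500 + 0.0664×1300 + 0.063×1300 = 893
Denominator: 1 + 0.06×17 + 0.448×17 + 0.0664×9.2 + 0.063×22 = 11.63
R = 893/11.63 = 76.77 kJ/min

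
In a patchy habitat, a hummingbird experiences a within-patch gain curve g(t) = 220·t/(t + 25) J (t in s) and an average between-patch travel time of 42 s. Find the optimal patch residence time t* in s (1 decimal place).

32.4 s

Maximise g(t)/(T+t): set derivative to zero → g'(t)(T+t) = g(t).
g'(t) = 220·25/(t + 25)². Setting 220·25/(t+25)² = 220t/[(t+25)(42+t)] gives 25(42+t) = t(t+25), so t² = 25×42 = 1050.
t* = √1050 = 32.4 s.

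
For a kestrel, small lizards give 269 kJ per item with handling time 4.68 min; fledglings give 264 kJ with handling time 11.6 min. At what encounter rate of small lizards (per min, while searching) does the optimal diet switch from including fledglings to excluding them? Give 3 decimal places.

At the threshold, the rate on small lizards alone equals the profitability of fledglings: λ·269/(1 + λ·4.68) = 264/11.6 = 22.76.
Rearranging, λ(269 − 22.76×4.68) = 22.76, so λ = 22.76/162.5 = 0.1401 per min.

0.140 per min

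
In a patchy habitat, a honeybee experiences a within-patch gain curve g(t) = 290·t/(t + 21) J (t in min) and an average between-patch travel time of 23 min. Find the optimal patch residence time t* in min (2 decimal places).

Optimal t* satisfies g'(t*) = g(t*)/(T + t*).
g'(t) = 290·21/(t + 21)². Setting 290·21/(t+21)² = 290t/[(t+21)(23+t)] gives 21(23+t) = t(t+21), so t² = 21×23 = 483.
t* = √483 = 21.98 min.

21.98 min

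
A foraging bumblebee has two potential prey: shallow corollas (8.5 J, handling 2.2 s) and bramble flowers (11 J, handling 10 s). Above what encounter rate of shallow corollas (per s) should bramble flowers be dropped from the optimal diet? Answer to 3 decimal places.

Drop bramble flowers once their profitability E₂/h₂ falls below the rate achievable on shallow corollas alone: E₂/h₂ = λE₁/(1 + λh₁).
Solve for λ: λE₁h₂ = E₂(1 + λh₁) → λ(E₁h₂ − E₂h₁) = E₂ → λ = E₂/(E₁h₂ − E₂h₁).
λ = 11/(8.5×10 − 11×2.2) = 11/60.8 = 0.1809 per s.

0.181 per s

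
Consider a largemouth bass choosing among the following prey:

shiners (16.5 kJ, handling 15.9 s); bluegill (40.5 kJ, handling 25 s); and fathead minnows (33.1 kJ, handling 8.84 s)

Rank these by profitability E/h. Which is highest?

fathead minnows

In descending order of E/h:
fathead minnows: 33.1/8.84 = 3.74 kJ/s
bluegill: 40.5/25 = 1.62 kJ/s
shiners: 16.5/15.9 = 1.04 kJ/s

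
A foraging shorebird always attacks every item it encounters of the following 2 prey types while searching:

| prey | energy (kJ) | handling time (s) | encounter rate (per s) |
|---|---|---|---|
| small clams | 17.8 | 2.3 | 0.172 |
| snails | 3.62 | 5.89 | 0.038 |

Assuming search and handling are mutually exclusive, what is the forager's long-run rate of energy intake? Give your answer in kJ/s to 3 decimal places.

R = (0.172×17.8 + 0.038×3.62) / (1 + 0.172×2.3 + 0.038×5.89) = 3.199/1.619 = 1.975 kJ/s.

1.975 kJ/s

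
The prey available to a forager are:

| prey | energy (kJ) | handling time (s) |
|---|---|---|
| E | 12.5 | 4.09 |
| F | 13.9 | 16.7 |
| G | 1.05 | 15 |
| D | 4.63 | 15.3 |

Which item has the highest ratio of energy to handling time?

In descending order of E/h:
E: 12.5/4.09 = 3.06 kJ/s
F: 13.9/16.7 = 0.832 kJ/s
D: 4.63/15.3 = 0.303 kJ/s
G: 1.05/15 = 0.07 kJ/s

E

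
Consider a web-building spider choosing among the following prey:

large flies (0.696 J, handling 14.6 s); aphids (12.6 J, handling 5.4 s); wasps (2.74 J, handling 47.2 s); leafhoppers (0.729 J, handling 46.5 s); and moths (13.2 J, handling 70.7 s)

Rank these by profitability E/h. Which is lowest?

Profitability E/h (J/s): large flies = 0.696/14.6 = 0.0477, aphids = 12.6/5.4 = 2.33, wasps = 2.74/47.2 = 0.0581, leafhoppers = 0.729/46.5 = 0.0157, moths = 13.2/70.7 = 0.187.
Ranked: aphids > moths > wasps > large flies > leafhoppers.

leafhoppers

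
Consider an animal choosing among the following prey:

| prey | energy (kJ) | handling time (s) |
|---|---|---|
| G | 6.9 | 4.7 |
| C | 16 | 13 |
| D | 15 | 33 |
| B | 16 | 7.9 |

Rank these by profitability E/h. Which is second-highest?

In descending order of E/h:
B: 16/7.9 = 2.03 kJ/s
G: 6.9/4.7 = 1.47 kJ/s
C: 16/13 = 1.23 kJ/s
D: 15/33 = 0.455 kJ/s

G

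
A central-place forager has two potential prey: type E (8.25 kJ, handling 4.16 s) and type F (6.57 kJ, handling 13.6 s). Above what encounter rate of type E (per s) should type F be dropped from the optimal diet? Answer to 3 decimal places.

Drop type F once their profitability E₂/h₂ falls below the rate achievable on type E alone: E₂/h₂ = λE₁/(1 + λh₁).
Solve for λ: λE₁h₂ = E₂(1 + λh₁) → λ(E₁h₂ − E₂h₁) = E₂ → λ = E₂/(E₁h₂ − E₂h₁).
λ = 6.57/(8.25×13.6 − 6.57×4.16) = 6.57/84.87 = 0.07741 per s.

0.077 per s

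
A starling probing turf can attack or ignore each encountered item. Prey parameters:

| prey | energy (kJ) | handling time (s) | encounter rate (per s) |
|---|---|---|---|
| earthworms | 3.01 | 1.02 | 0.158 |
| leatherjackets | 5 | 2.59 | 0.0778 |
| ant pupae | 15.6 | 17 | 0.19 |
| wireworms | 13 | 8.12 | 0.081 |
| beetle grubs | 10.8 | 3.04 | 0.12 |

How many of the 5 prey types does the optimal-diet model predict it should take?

Rank by E/h (kJ/s): beetle grubs 3.55, earthworms 2.95, leatherjackets 1.93, wireworms 1.6, ant pupae 0.918. Include each in turn until the next type's E/h falls below the running intake rate.
Rate on top 1: 0.9496. earthworms: 2.95 > 0.9496 → include.
Rate on top 2: 1.161. leatherjackets: 1.93 > 1.161 → include.
Rate on top 3: 1.251. wireworms: 1.6 > 1.251 → include.
Rate on top 4: 1.347. ant pupae: 0.918 < 1.347 → exclude; stop.
Optimal diet: beetle grubs, earthworms, leatherjackets, wireworms — 4 of 5 types.

4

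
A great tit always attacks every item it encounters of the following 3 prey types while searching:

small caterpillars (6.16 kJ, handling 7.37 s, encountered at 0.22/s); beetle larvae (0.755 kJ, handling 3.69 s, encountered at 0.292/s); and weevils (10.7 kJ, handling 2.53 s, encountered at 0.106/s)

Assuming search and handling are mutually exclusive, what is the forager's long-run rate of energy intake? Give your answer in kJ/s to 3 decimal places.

Energy encountered per unit search time: 0.22×6.16 + 0.292×0.755 + 0.106×10.7 = 2.71 kJ/s.
Handling time per unit search time: 0.22×7.37 + 0.292×3.69 + 0.106×2.53 = 2.967.
Rate = 2.71/(1 + 2.967) = 0.6831 kJ/s.

0.683 kJ/s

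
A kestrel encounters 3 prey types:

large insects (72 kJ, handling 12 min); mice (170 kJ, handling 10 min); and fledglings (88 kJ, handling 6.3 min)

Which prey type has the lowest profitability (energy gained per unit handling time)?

Profitability E/h (kJ/min): large insects = 72/12 = 6, mice = 170/10 = 17, fledglings = 88/6.3 = 14.
Ranked: mice > fledglings > large insects.

large insects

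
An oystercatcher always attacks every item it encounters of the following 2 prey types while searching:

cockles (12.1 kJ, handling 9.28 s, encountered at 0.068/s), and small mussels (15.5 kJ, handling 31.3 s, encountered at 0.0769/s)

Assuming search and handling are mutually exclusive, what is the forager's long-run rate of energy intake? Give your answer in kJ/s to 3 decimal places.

0.499 kJ/s

Energy encountered per unit search time: 0.068×12.1 + 0.0769×15.5 = 2.015 kJ/s.
Handling time per unit search time: 0.068×9.28 + 0.0769×31.3 = 3.038.
Rate = 2.015/(1 + 3.038) = 0.4989 kJ/s.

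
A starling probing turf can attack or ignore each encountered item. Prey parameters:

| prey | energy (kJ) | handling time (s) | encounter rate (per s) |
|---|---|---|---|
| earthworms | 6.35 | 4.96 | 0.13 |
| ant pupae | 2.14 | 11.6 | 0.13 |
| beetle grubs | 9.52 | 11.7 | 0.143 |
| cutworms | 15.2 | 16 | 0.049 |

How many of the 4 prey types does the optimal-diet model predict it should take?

Profitabilities (E/h, kJ/s): earthworms 1.28, cutworms 0.95, beetle grubs 0.814, ant pupae 0.184. Add prey in this order while the next type's profitability exceeds the intake rate on those already taken.
Rate on top 1: 0.5019. cutworms: 0.95 > 0.5019 → include.
Rate on top 2: 0.6465. beetle grubs: 0.814 > 0.6465 → include.
Rate on top 3: 0.7147. ant pupae: 0.184 < 0.7147 → exclude; stop.
Optimal diet: earthworms, cutworms, beetle grubs — 3 of 4 types.

3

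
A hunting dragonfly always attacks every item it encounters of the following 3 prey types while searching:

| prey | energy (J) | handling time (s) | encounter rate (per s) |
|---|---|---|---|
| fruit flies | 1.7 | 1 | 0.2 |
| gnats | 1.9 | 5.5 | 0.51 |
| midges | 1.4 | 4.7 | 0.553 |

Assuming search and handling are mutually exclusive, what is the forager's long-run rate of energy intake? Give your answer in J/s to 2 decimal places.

Energy encountered per unit search time: 0.2×1.7 + 0.51×1.9 + 0.553×1.4 = 2.083 J/s.
Handling time per unit search time: 0.2×1 + 0.51×5.5 + 0.553×4.7 = 5.604.
Rate = 2.083/(1 + 5.604) = 0.3154 J/s.

0.32 J/s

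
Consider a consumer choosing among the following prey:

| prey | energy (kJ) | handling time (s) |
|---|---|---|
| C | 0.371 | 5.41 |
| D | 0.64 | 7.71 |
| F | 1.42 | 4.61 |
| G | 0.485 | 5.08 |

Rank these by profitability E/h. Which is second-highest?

G

Profitability E/h (kJ/s): C = 0.371/5.41 = 0.0686, D = 0.64/7.71 = 0.083, F = 1.42/4.61 = 0.308, G = 0.485/5.08 = 0.0955.
Ranked: F > G > D > C.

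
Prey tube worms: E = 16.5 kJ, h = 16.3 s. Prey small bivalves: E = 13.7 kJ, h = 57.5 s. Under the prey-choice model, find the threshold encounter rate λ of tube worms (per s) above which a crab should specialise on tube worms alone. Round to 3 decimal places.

0.019 per s

The zero-one rule: include small bivalves iff E₂/h₂ > λE₁/(1+λh₁). Equality gives the switch point.
λE₁h₂ = E₂ + λE₂h₁ ⇒ λ = E₂/(E₁h₂ − E₂h₁) = 13.7/(948.8 − 223.3) = 0.01889 per s.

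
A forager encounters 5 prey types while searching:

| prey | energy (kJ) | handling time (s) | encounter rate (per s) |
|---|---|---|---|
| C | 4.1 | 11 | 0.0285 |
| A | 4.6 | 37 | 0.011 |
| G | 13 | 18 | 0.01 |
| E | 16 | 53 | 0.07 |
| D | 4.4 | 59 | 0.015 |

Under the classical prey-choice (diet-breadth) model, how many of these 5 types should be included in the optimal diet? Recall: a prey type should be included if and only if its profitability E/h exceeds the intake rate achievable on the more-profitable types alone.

3

Rank by E/h (kJ/s): G 0.722, C 0.373, E 0.302, A 0.124, D 0.0746. Include each in turn until the next type's E/h falls below the running intake rate.
Rate on top 1: 0.1102. C: 0.373 > 0.1102 → include.
Rate on top 2: 0.1653. E: 0.302 > 0.1653 → include.
Rate on top 3: 0.2627. A: 0.124 < 0.2627 → exclude; stop.
Optimal diet: G, C, E — 3 of 5 types.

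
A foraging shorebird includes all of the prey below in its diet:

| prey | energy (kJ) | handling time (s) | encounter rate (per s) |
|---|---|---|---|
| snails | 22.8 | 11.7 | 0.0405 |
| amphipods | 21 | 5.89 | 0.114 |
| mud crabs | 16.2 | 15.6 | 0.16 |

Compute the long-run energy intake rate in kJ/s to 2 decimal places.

Energy encountered per unit search time: 0.0405×22.8 + 0.114×21 + 0.16×16.2 = 5.909 kJ/s.
Handling time per unit search time: 0.0405×11.7 + 0.114×5.89 + 0.16×15.6 = 3.641.
Rate = 5.909/(1 + 3.641) = 1.273 kJ/s.

1.27 kJ/s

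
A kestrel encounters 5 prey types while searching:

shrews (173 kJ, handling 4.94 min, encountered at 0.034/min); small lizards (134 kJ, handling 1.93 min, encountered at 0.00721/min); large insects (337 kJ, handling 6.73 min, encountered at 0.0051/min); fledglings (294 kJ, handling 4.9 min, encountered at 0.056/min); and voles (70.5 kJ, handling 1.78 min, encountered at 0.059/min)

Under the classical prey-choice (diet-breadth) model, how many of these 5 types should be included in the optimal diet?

E/h in descending order: small lizards 69.4, fledglings 60, large insects 50.1, voles 39.6, shrews 35 kJ/min. The optimal diet is the largest prefix of this list for which every included type satisfies E_i/h_i > R on the types above it.
Rate on top 1: 0.9529. fledglings: 60 > 0.9529 → include.
Rate on top 2: 13.53. large insects: 50.1 > 13.53 → include.
Rate on top 3: 14.48. voles: 39.6 > 14.48 → include.
Rate on top 4: 16.33. shrews: 35 > 16.33 → include.
Optimal diet: small lizards, fledglings, large insects, voles, shrews — 5 of 5 types.

5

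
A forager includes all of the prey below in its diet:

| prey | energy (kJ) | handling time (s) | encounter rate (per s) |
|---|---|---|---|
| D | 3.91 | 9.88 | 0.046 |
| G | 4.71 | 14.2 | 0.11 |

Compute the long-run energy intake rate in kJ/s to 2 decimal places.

0.23 kJ/s

R = Σλ_iE_i / (1 + Σλ_ih_i)
Numerator: 0.046×3.91 + 0.11×4.71 = 0.698
Denominator: 1 + 0.046×9.88 + 0.11×14.2 = 3.016
R = 0.698/3.016 = 0.2314 kJ/s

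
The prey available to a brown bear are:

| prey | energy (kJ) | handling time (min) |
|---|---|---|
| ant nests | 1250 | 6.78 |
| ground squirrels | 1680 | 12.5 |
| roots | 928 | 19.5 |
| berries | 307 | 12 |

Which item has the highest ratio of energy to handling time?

Profitability E/h (kJ/min): ant nests = 1250/6.78 = 184, ground squirrels = 1680/12.5 = 134, roots = 928/19.5 = 47.6, berries = 307/12 = 25.6.
Ranked: ant nests > ground squirrels > roots > berries.

ant nests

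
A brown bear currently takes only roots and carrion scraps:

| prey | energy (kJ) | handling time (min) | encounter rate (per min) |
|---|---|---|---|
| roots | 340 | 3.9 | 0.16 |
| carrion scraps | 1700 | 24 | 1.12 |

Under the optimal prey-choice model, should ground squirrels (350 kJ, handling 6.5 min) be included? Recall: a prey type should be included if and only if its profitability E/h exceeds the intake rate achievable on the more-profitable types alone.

On roots and carrion scraps alone, R = ΣλE/(1+Σλh) = 1958/28.5 = 68.71 kJ/min.
ground squirrels: E/h = 350/6.5 = 53.85 kJ/min.
53.85 < 68.71, so adding ground squirrels would lower the average — exclude it.

No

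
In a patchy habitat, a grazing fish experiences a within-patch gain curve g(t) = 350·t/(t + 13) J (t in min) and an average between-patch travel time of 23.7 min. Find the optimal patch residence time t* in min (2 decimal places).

Optimal t* satisfies g'(t*) = g(t*)/(T + t*).
g'(t) = 350·13/(t + 13)². Setting 350·13/(t+13)² = 350t/[(t+13)(23.7+t)] gives 13(23.7+t) = t(t+13), so t² = 13×23.7 = 308.1.
t* = √308.1 = 17.55 min.

17.55 min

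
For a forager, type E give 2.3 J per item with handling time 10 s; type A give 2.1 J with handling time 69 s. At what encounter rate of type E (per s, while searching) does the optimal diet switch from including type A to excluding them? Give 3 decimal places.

0.015 per s

Drop type A once their profitability E₂/h₂ falls below the rate achievable on type E alone: E₂/h₂ = λE₁/(1 + λh₁).
Solve for λ: λE₁h₂ = E₂(1 + λh₁) → λ(E₁h₂ − E₂h₁) = E₂ → λ = E₂/(E₁h₂ − E₂h₁).
λ = 2.1/(2.3×69 − 2.1×10) = 2.1/137.7 = 0.01525 per s.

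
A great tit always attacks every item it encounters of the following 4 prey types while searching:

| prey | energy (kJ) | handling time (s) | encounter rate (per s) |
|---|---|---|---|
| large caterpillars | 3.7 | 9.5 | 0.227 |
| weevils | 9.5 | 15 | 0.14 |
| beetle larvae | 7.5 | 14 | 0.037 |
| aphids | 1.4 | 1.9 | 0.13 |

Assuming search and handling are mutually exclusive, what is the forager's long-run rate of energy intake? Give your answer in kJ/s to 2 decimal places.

0.44 kJ/s

Energy encountered per unit search time: 0.227×3.7 + 0.14×9.5 + 0.037×7.5 + 0.13×1.4 = 2.629 kJ/s.
Handling time per unit search time: 0.227×9.5 + 0.14×15 + 0.037×14 + 0.13×1.9 = 5.021.
Rate = 2.629/(1 + 5.021) = 0.4367 kJ/s.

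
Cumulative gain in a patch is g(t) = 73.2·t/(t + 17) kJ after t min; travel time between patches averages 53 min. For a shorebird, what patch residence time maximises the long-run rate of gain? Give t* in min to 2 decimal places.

30.02 min

By the marginal value theorem, leave when the instantaneous gain rate g'(t) equals the habitat-wide average g(t)/(T + t).
g'(t) = 73.2·17/(t + 17)². Setting 73.2·17/(t+17)² = 73.2t/[(t+17)(53+t)] gives 17(53+t) = t(t+17), so t² = 17×53 = 901.
t* = √901 = 30.02 min.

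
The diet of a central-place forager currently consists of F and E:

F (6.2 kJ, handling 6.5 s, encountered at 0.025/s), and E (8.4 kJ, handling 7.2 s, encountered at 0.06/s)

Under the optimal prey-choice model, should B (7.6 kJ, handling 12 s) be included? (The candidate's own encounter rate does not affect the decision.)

Yes

On F and E alone, R = ΣλE/(1+Σλh) = 0.659/1.595 = 0.4133 kJ/s.
Profitability of B: 7.6/12 = 0.6333 kJ/s.
Since 0.6333 > R, including B increases the long-run rate.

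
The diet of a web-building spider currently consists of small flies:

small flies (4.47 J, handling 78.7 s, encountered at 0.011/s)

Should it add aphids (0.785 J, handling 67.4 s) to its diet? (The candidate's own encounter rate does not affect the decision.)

No

On small flies alone, R = ΣλE/(1+Σλh) = 0.04917/1.866 = 0.02635 J/s.
aphids: E/h = 0.785/67.4 = 0.01165 J/s.
0.01165 < 0.02635, so adding aphids would lower the average — exclude it.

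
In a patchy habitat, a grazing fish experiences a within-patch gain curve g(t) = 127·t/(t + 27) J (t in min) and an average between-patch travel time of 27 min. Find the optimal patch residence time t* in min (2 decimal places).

27.00 min

By the marginal value theorem, leave when the instantaneous gain rate g'(t) equals the habitat-wide average g(t)/(T + t).
g'(t) = 127·27/(t + 27)². Setting 127·27/(t+27)² = 127t/[(t+27)(27+t)] gives 27(27+t) = t(t+27), so t² = 27×27 = 729.
t* = √729 = 27 min.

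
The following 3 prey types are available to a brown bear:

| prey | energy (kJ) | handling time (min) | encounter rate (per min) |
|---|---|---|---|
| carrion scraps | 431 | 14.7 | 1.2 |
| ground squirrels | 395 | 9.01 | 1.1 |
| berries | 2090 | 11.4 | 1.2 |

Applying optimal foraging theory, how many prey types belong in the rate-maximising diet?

Profitabilities (E/h, kJ/min): berries 183, ground squirrels 43.8, carrion scraps 29.3. Add prey in this order while the next type's profitability exceeds the intake rate on those already taken.
Rate on top 1: 170.8. ground squirrels: 43.8 < 170.8 → exclude; stop.
Optimal diet: berries — 1 of 3 types.

1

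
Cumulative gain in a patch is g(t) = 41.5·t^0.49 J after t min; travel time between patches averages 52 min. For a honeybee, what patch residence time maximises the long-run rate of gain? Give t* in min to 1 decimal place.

By the marginal value theorem, leave when the instantaneous gain rate g'(t) equals the habitat-wide average g(t)/(T + t).
g'(t) = 0.49·41.5·t^-0.51. Setting 0.49·41.5·t^-0.51 = 41.5·t^0.49/(52+t) gives 0.49(52+t) = t, so 0.51·t = 0.49×52.
t* = 0.49×52/0.51 = 49.96 min.

50.0 min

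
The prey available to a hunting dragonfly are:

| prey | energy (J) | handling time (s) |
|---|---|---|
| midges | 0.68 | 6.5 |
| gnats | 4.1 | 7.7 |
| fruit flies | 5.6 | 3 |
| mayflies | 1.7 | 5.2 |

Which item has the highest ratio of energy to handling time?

fruit flies

In descending order of E/h:
fruit flies: 5.6/3 = 1.87 J/s
gnats: 4.1/7.7 = 0.532 J/s
mayflies: 1.7/5.2 = 0.327 J/s
midges: 0.68/6.5 = 0.105 J/s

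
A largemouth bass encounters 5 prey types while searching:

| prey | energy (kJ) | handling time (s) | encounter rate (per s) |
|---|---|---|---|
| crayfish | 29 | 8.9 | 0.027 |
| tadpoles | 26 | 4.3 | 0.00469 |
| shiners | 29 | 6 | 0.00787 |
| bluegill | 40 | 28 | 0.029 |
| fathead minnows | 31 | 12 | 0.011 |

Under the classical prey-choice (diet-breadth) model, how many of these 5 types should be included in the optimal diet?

5

Profitabilities (E/h, kJ/s): tadpoles 6.05, shiners 4.83, crayfish 3.26, fathead minnows 2.58, bluegill 1.43. Add prey in this order while the next type's profitability exceeds the intake rate on those already taken.
Rate on top 1: 0.1195. shiners: 4.83 > 0.1195 → include.
Rate on top 2: 0.3281. crayfish: 3.26 > 0.3281 → include.
Rate on top 3: 0.8665. fathead minnows: 2.58 > 0.8665 → include.
Rate on top 4: 1.024. bluegill: 1.43 > 1.024 → include.
Optimal diet: tadpoles, shiners, crayfish, fathead minnows, bluegill — 5 of 5 types.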